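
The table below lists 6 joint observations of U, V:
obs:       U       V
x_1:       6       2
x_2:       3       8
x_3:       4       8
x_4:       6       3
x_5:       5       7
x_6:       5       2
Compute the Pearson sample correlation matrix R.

Step 1 — column means:
  mean(U) = (6 + 3 + 4 + 6 + 5 + 5) / 6 = 29/6 = 4.8333
  mean(V) = (2 + 8 + 8 + 3 + 7 + 2) / 6 = 30/6 = 5

Step 2 — sample variances and covariances s[i,j] = (1/(n-1)) · Σ_k (x_{k,i} - mean_i) · (x_{k,j} - mean_j), with n-1 = 5:
  s[U,U] = ((1.1667)·(1.1667) + (-1.8333)·(-1.8333) + (-0.8333)·(-0.8333) + (1.1667)·(1.1667) + (0.1667)·(0.1667) + (0.1667)·(0.1667)) / 5 = 6.8333/5 = 1.3667
  s[U,V] = ((1.1667)·(-3) + (-1.8333)·(3) + (-0.8333)·(3) + (1.1667)·(-2) + (0.1667)·(2) + (0.1667)·(-3)) / 5 = -14/5 = -2.8
  s[V,V] = ((-3)·(-3) + (3)·(3) + (3)·(3) + (-2)·(-2) + (2)·(2) + (-3)·(-3)) / 5 = 44/5 = 8.8
  Sample standard deviations s_i = √(s[i,i]):
  s(U) = √(1.3667) = 1.169
  s(V) = √(8.8) = 2.9665

Step 3 — r_{ij} = s_{ij} / (s_i · s_j):
  r[U,U] = 1 (diagonal).
  r[U,V] = -2.8 / (1.169 · 2.9665) = -2.8 / 3.4679 = -0.8074
  r[V,V] = 1 (diagonal).

R is symmetric with unit diagonal. Assembling:

R = [[1, -0.8074],
 [-0.8074, 1]]


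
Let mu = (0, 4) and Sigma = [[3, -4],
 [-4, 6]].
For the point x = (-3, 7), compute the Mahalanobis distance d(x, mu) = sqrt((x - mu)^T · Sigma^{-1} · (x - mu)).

Step 1 — centre the observation: (x - mu) = (-3, 3).

Step 2 — invert Sigma. det(Sigma) = 3·6 - (-4)² = 2.
  Sigma^{-1} = (1/det) · [[d, -b], [-b, a]] = [[3, 2],
 [2, 1.5]].

Step 3 — form the quadratic (x - mu)^T · Sigma^{-1} · (x - mu):
  Sigma^{-1} · (x - mu) = (-3, -1.5).
  (x - mu)^T · [Sigma^{-1} · (x - mu)] = (-3)·(-3) + (3)·(-1.5) = 4.5.

Step 4 — take square root: d = √(4.5) ≈ 2.1213.

d(x, mu) = √(4.5) ≈ 2.1213


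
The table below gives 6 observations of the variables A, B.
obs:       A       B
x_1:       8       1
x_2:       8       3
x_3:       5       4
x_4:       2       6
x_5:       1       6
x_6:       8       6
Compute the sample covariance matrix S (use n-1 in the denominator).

Step 1 — column means:
  mean(A) = (8 + 8 + 5 + 2 + 1 + 8) / 6 = 32/6 = 5.3333
  mean(B) = (1 + 3 + 4 + 6 + 6 + 6) / 6 = 26/6 = 4.3333

Step 2 — sample covariance S[i,j] = (1/(n-1)) · Σ_k (x_{k,i} - mean_i) · (x_{k,j} - mean_j), with n-1 = 5.
  S[A,A] = ((2.6667)·(2.6667) + (2.6667)·(2.6667) + (-0.3333)·(-0.3333) + (-3.3333)·(-3.3333) + (-4.3333)·(-4.3333) + (2.6667)·(2.6667)) / 5 = 51.3333/5 = 10.2667
  S[A,B] = ((2.6667)·(-3.3333) + (2.6667)·(-1.3333) + (-0.3333)·(-0.3333) + (-3.3333)·(1.6667) + (-4.3333)·(1.6667) + (2.6667)·(1.6667)) / 5 = -20.6667/5 = -4.1333
  S[B,B] = ((-3.3333)·(-3.3333) + (-1.3333)·(-1.3333) + (-0.3333)·(-0.3333) + (1.6667)·(1.6667) + (1.6667)·(1.6667) + (1.6667)·(1.6667)) / 5 = 21.3333/5 = 4.2667

S is symmetric (S[j,i] = S[i,j]). Assembling:

S = [[10.2667, -4.1333],
 [-4.1333, 4.2667]]


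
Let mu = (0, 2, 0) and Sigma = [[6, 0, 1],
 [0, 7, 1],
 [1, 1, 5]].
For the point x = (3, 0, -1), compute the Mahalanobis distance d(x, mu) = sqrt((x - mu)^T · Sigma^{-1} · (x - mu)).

Step 1 — centre the observation: (x - mu) = (3, -2, -1).

Step 2 — invert Sigma (cofactor / det for 3×3, or solve directly):
  Sigma^{-1} = [[0.1726, 0.0051, -0.0355],
 [0.0051, 0.1472, -0.0305],
 [-0.0355, -0.0305, 0.2132]].

Step 3 — form the quadratic (x - mu)^T · Sigma^{-1} · (x - mu):
  Sigma^{-1} · (x - mu) = (0.5431, -0.2487, -0.2589).
  (x - mu)^T · [Sigma^{-1} · (x - mu)] = (3)·(0.5431) + (-2)·(-0.2487) + (-1)·(-0.2589) = 2.3858.

Step 4 — take square root: d = √(2.3858) ≈ 1.5446.

d(x, mu) = √(2.3858) ≈ 1.5446


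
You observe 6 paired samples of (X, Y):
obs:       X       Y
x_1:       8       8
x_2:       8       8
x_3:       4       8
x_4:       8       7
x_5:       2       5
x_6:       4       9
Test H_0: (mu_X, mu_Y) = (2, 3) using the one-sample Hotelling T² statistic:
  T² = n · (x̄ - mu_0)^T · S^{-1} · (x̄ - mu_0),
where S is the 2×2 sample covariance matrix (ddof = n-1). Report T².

Step 1 — sample mean vector:
  mean(X) = (8 + 8 + 4 + 8 + 2 + 4) / 6 = 34/6 = 5.6667
  mean(Y) = (8 + 8 + 8 + 7 + 5 + 9) / 6 = 45/6 = 7.5
  x̄ = (5.6667, 7.5),  deviation x̄ - mu_0 = (5.6667, 7.5) - (2, 3) = (3.6667, 4.5).

Step 2 — sample covariance matrix, S[i,j] = (1/(n-1)) · Σ_k (x_{k,i} - mean_i) · (x_{k,j} - mean_j), divisor n-1 = 5:
  S[X,X] = ((2.3333)·(2.3333) + (2.3333)·(2.3333) + (-1.6667)·(-1.6667) + (2.3333)·(2.3333) + (-3.6667)·(-3.6667) + (-1.6667)·(-1.6667)) / 5 = 35.3333/5 = 7.0667
  S[X,Y] = ((2.3333)·(0.5) + (2.3333)·(0.5) + (-1.6667)·(0.5) + (2.3333)·(-0.5) + (-3.6667)·(-2.5) + (-1.6667)·(1.5)) / 5 = 7/5 = 1.4
  S[Y,Y] = ((0.5)·(0.5) + (0.5)·(0.5) + (0.5)·(0.5) + (-0.5)·(-0.5) + (-2.5)·(-2.5) + (1.5)·(1.5)) / 5 = 9.5/5 = 1.9
  S = [[7.0667, 1.4],
 [1.4, 1.9]].

Step 3 — invert S. det(S) = 7.0667·1.9 - (1.4)² = 11.4667.
  S^{-1} = (1/det) · [[d, -b], [-b, a]] = [[0.1657, -0.1221],
 [-0.1221, 0.6163]].

Step 4 — quadratic form (x̄ - mu_0)^T · S^{-1} · (x̄ - mu_0):
  S^{-1} · (x̄ - mu_0) = (0.0581, 2.3256),
  (x̄ - mu_0)^T · [...] = (3.6667)·(0.0581) + (4.5)·(2.3256) = 10.6783.

Step 5 — scale by n: T² = 6 · 10.6783 = 64.0698.

T² ≈ 64.0698


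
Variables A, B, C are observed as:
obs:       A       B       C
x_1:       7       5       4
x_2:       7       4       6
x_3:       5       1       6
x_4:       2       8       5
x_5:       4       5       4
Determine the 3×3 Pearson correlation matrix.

Step 1 — column means:
  mean(A) = (7 + 7 + 5 + 2 + 4) / 5 = 25/5 = 5
  mean(B) = (5 + 4 + 1 + 8 + 5) / 5 = 23/5 = 4.6
  mean(C) = (4 + 6 + 6 + 5 + 4) / 5 = 25/5 = 5

Step 2 — sample variances and covariances s[i,j] = (1/(n-1)) · Σ_k (x_{k,i} - mean_i) · (x_{k,j} - mean_j), with n-1 = 4:
  s[A,A] = ((2)·(2) + (2)·(2) + (0)·(0) + (-3)·(-3) + (-1)·(-1)) / 4 = 18/4 = 4.5
  s[A,B] = ((2)·(0.4) + (2)·(-0.6) + (0)·(-3.6) + (-3)·(3.4) + (-1)·(0.4)) / 4 = -11/4 = -2.75
  s[A,C] = ((2)·(-1) + (2)·(1) + (0)·(1) + (-3)·(0) + (-1)·(-1)) / 4 = 1/4 = 0.25
  s[B,B] = ((0.4)·(0.4) + (-0.6)·(-0.6) + (-3.6)·(-3.6) + (3.4)·(3.4) + (0.4)·(0.4)) / 4 = 25.2/4 = 6.3
  s[B,C] = ((0.4)·(-1) + (-0.6)·(1) + (-3.6)·(1) + (3.4)·(0) + (0.4)·(-1)) / 4 = -5/4 = -1.25
  s[C,C] = ((-1)·(-1) + (1)·(1) + (1)·(1) + (0)·(0) + (-1)·(-1)) / 4 = 4/4 = 1
  Sample standard deviations s_i = √(s[i,i]):
  s(A) = √(4.5) = 2.1213
  s(B) = √(6.3) = 2.51
  s(C) = √(1) = 1

Step 3 — r_{ij} = s_{ij} / (s_i · s_j):
  r[A,A] = 1 (diagonal).
  r[A,B] = -2.75 / (2.1213 · 2.51) = -2.75 / 5.3245 = -0.5165
  r[A,C] = 0.25 / (2.1213 · 1) = 0.25 / 2.1213 = 0.1179
  r[B,B] = 1 (diagonal).
  r[B,C] = -1.25 / (2.51 · 1) = -1.25 / 2.51 = -0.498
  r[C,C] = 1 (diagonal).

R is symmetric with unit diagonal. Assembling:

R = [[1, -0.5165, 0.1179],
 [-0.5165, 1, -0.498],
 [0.1179, -0.498, 1]]


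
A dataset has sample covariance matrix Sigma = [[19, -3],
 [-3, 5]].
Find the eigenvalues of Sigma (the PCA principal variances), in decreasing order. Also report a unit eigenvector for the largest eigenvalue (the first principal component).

Step 1 — characteristic polynomial of 2×2 Sigma:
  det(Sigma - λI) = λ² - trace · λ + det = 0.
  trace = 19 + 5 = 24, det = 19·5 - (-3)² = 86.
Step 2 — discriminant:
  Δ = trace² - 4·det = 576 - 344 = 232.
Step 3 — eigenvalues:
  λ = (trace ± √Δ)/2 = (24 ± 15.2315)/2,
  λ_1 = 19.6158,  λ_2 = 4.3842.

Step 4 — unit eigenvector for λ_1: solve (Sigma - λ_1 I)v = 0. First row:
  (19 - 19.6158)·v_x + (-3)·v_y = 0, i.e. (-0.6158)·v_x + (-3)·v_y = 0,
  so v ∝ (b, λ_1 - a) = (-3, 0.6158); multiply by -1 so the first entry is positive: u = (3, -0.6158).
  ||u|| = √((3)² + (-0.6158)²) = √(9.3792) ≈ 3.0625,
  v_1 = u/||u|| ≈ (0.9796, -0.2011) (||v_1|| = 1).

λ_1 = 19.6158,  λ_2 = 4.3842;  v_1 ≈ (0.9796, -0.2011)


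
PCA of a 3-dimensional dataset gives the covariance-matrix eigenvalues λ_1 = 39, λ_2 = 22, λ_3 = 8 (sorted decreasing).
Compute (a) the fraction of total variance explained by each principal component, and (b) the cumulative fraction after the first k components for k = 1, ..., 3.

Step 1 — total variance = trace(Sigma) = Σ λ_i = 39 + 22 + 8 = 69.

Step 2 — fraction explained by component i = λ_i / Σ λ:
  PC1: 39/69 = 0.5652
  PC2: 22/69 = 0.3188
  PC3: 8/69 = 0.1159

Step 3 — cumulative fraction after k components = (λ_1 + ... + λ_k) / Σ λ:
  k = 1: 39/69 = 0.5652
  k = 2: (39 + 22)/69 = 61/69 = 0.8841
  k = 3: (39 + 22 + 8)/69 = 69/69 = 1

Summary (fraction, with percent):

explained: PC1 0.5652 (56.52%), PC2 0.3188 (31.88%), PC3 0.1159 (11.59%);  cumulative: 0.5652, 0.8841, 1


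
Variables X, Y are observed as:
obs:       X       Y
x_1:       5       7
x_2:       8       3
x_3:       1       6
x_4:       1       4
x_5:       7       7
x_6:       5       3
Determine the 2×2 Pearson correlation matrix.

Step 1 — column means:
  mean(X) = (5 + 8 + 1 + 1 + 7 + 5) / 6 = 27/6 = 4.5
  mean(Y) = (7 + 3 + 6 + 4 + 7 + 3) / 6 = 30/6 = 5

Step 2 — sample variances and covariances s[i,j] = (1/(n-1)) · Σ_k (x_{k,i} - mean_i) · (x_{k,j} - mean_j), with n-1 = 5:
  s[X,X] = ((0.5)·(0.5) + (3.5)·(3.5) + (-3.5)·(-3.5) + (-3.5)·(-3.5) + (2.5)·(2.5) + (0.5)·(0.5)) / 5 = 43.5/5 = 8.7
  s[X,Y] = ((0.5)·(2) + (3.5)·(-2) + (-3.5)·(1) + (-3.5)·(-1) + (2.5)·(2) + (0.5)·(-2)) / 5 = -2/5 = -0.4
  s[Y,Y] = ((2)·(2) + (-2)·(-2) + (1)·(1) + (-1)·(-1) + (2)·(2) + (-2)·(-2)) / 5 = 18/5 = 3.6
  Sample standard deviations s_i = √(s[i,i]):
  s(X) = √(8.7) = 2.9496
  s(Y) = √(3.6) = 1.8974

Step 3 — r_{ij} = s_{ij} / (s_i · s_j):
  r[X,X] = 1 (diagonal).
  r[X,Y] = -0.4 / (2.9496 · 1.8974) = -0.4 / 5.5964 = -0.0715
  r[Y,Y] = 1 (diagonal).

R is symmetric with unit diagonal. Assembling:

R = [[1, -0.0715],
 [-0.0715, 1]]


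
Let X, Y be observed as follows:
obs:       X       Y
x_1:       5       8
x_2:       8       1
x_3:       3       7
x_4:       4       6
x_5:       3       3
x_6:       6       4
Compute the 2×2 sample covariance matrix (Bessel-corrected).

Step 1 — column means:
  mean(X) = (5 + 8 + 3 + 4 + 3 + 6) / 6 = 29/6 = 4.8333
  mean(Y) = (8 + 1 + 7 + 6 + 3 + 4) / 6 = 29/6 = 4.8333

Step 2 — sample covariance S[i,j] = (1/(n-1)) · Σ_k (x_{k,i} - mean_i) · (x_{k,j} - mean_j), with n-1 = 5.
  S[X,X] = ((0.1667)·(0.1667) + (3.1667)·(3.1667) + (-1.8333)·(-1.8333) + (-0.8333)·(-0.8333) + (-1.8333)·(-1.8333) + (1.1667)·(1.1667)) / 5 = 18.8333/5 = 3.7667
  S[X,Y] = ((0.1667)·(3.1667) + (3.1667)·(-3.8333) + (-1.8333)·(2.1667) + (-0.8333)·(1.1667) + (-1.8333)·(-1.8333) + (1.1667)·(-0.8333)) / 5 = -14.1667/5 = -2.8333
  S[Y,Y] = ((3.1667)·(3.1667) + (-3.8333)·(-3.8333) + (2.1667)·(2.1667) + (1.1667)·(1.1667) + (-1.8333)·(-1.8333) + (-0.8333)·(-0.8333)) / 5 = 34.8333/5 = 6.9667

S is symmetric (S[j,i] = S[i,j]). Assembling:

S = [[3.7667, -2.8333],
 [-2.8333, 6.9667]]


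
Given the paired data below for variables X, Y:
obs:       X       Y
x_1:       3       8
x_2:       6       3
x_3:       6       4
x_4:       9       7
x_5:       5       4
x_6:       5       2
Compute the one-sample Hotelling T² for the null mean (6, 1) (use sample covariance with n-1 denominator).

Step 1 — sample mean vector:
  mean(X) = (3 + 6 + 6 + 9 + 5 + 5) / 6 = 34/6 = 5.6667
  mean(Y) = (8 + 3 + 4 + 7 + 4 + 2) / 6 = 28/6 = 4.6667
  x̄ = (5.6667, 4.6667),  deviation x̄ - mu_0 = (5.6667, 4.6667) - (6, 1) = (-0.3333, 3.6667).

Step 2 — sample covariance matrix, S[i,j] = (1/(n-1)) · Σ_k (x_{k,i} - mean_i) · (x_{k,j} - mean_j), divisor n-1 = 5:
  S[X,X] = ((-2.6667)·(-2.6667) + (0.3333)·(0.3333) + (0.3333)·(0.3333) + (3.3333)·(3.3333) + (-0.6667)·(-0.6667) + (-0.6667)·(-0.6667)) / 5 = 19.3333/5 = 3.8667
  S[X,Y] = ((-2.6667)·(3.3333) + (0.3333)·(-1.6667) + (0.3333)·(-0.6667) + (3.3333)·(2.3333) + (-0.6667)·(-0.6667) + (-0.6667)·(-2.6667)) / 5 = 0.3333/5 = 0.0667
  S[Y,Y] = ((3.3333)·(3.3333) + (-1.6667)·(-1.6667) + (-0.6667)·(-0.6667) + (2.3333)·(2.3333) + (-0.6667)·(-0.6667) + (-2.6667)·(-2.6667)) / 5 = 27.3333/5 = 5.4667
  S = [[3.8667, 0.0667],
 [0.0667, 5.4667]].

Step 3 — invert S. det(S) = 3.8667·5.4667 - (0.0667)² = 21.1333.
  S^{-1} = (1/det) · [[d, -b], [-b, a]] = [[0.2587, -0.0032],
 [-0.0032, 0.183]].

Step 4 — quadratic form (x̄ - mu_0)^T · S^{-1} · (x̄ - mu_0):
  S^{-1} · (x̄ - mu_0) = (-0.0978, 0.6719),
  (x̄ - mu_0)^T · [...] = (-0.3333)·(-0.0978) + (3.6667)·(0.6719) = 2.4963.

Step 5 — scale by n: T² = 6 · 2.4963 = 14.9779.

T² ≈ 14.9779


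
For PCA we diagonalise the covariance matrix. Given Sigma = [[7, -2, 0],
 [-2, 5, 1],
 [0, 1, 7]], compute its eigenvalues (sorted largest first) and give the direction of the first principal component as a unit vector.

Step 1 — characteristic polynomial p(λ) = det(λI - Sigma) = λ³ - tr·λ² + c_1·λ - det, where tr = trace, c_1 = sum of the principal 2×2 minors, det = det(Sigma):
  tr = 7 + 5 + 7 = 19,
  c_1 = (7·5 - (-2)²) + (7·7 - (0)²) + (5·7 - (1)²) = 31 + 49 + 34 = 114,
  det = 7·(5·7 - (1)²) - (-2)·((-2)·7 - (1)·(0)) + (0)·((-2)·(1) - 5·(0)) = 7·(34) - (-2)·(-14) + (0)·(-2) = 210.
  So p(λ) = λ³ - 19λ² + 114λ - 210.
Step 2 — look for an integer root (rational root theorem: any rational root is an integer divisor of 210). Testing λ = 7:
  p(7) = 343 - 931 + 798 - 210 = 0  ✓
  Dividing out (λ - 7): p(λ) = (λ - 7)(λ² - 12λ + 30).
Step 3 — remaining eigenvalues from the quadratic λ² - 12λ + 30 = 0:
  Δ = 12² - 4·30 = 144 - 120 = 24,  λ = (12 ± √24)/2 = (12 ± 4.899)/2 ≈ 8.4495 or 3.5505.
  Sorted: λ_1 = 8.4495,  λ_2 = 7,  λ_3 = 3.5505  (check: sum = 19 = tr ✓).

Step 4 — unit eigenvector for λ_1 ≈ 8.4495: v spans the null space of (Sigma - λ_1 I), whose rows are
  r_1 = (-1.4495, -2, 0),  r_2 = (-2, -3.4495, 1),  r_3 = (0, 1, -1.4495).
  v is orthogonal to every row, so take v ∝ r_1 × r_2 = ((-2)·(1) - (0)·(-3.4495), (0)·(-2) - (-1.4495)·(1), (-1.4495)·(-3.4495) - (-2)·(-2)) ≈ (-2, 1.4495, 1).
  Rescale (multiply by -1 so the first nonzero entry is positive): u = (2, -1.4495, -1).
  ||u|| = √((2)² + (-1.4495)² + (-1)²) = √(7.101) ≈ 2.6648,  v_1 = u/||u|| ≈ (0.7505, -0.5439, -0.3753) (||v_1|| = 1).

λ_1 = 8.4495,  λ_2 = 7,  λ_3 = 3.5505;  v_1 ≈ (0.7505, -0.5439, -0.3753)


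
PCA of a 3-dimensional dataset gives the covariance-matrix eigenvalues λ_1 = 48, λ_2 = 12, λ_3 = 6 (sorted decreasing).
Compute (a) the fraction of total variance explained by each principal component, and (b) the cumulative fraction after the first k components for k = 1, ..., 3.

Step 1 — total variance = trace(Sigma) = Σ λ_i = 48 + 12 + 6 = 66.

Step 2 — fraction explained by component i = λ_i / Σ λ:
  PC1: 48/66 = 0.7273
  PC2: 12/66 = 0.1818
  PC3: 6/66 = 0.0909

Step 3 — cumulative fraction after k components = (λ_1 + ... + λ_k) / Σ λ:
  k = 1: 48/66 = 0.7273
  k = 2: (48 + 12)/66 = 60/66 = 0.9091
  k = 3: (48 + 12 + 6)/66 = 66/66 = 1

Summary (fraction, with percent):

explained: PC1 0.7273 (72.73%), PC2 0.1818 (18.18%), PC3 0.0909 (9.09%);  cumulative: 0.7273, 0.9091, 1


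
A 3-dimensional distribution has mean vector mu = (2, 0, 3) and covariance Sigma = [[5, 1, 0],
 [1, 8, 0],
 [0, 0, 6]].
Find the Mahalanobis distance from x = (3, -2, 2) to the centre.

Step 1 — centre the observation: (x - mu) = (1, -2, -1).

Step 2 — invert Sigma (cofactor / det for 3×3, or solve directly):
  Sigma^{-1} = [[0.2051, -0.0256, 0],
 [-0.0256, 0.1282, 0],
 [0, 0, 0.1667]].

Step 3 — form the quadratic (x - mu)^T · Sigma^{-1} · (x - mu):
  Sigma^{-1} · (x - mu) = (0.2564, -0.2821, -0.1667).
  (x - mu)^T · [Sigma^{-1} · (x - mu)] = (1)·(0.2564) + (-2)·(-0.2821) + (-1)·(-0.1667) = 0.9872.

Step 4 — take square root: d = √(0.9872) ≈ 0.9936.

d(x, mu) = √(0.9872) ≈ 0.9936


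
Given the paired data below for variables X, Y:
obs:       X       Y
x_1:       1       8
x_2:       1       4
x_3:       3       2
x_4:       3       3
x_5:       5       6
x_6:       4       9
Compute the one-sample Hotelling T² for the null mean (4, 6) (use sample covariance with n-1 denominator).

Step 1 — sample mean vector:
  mean(X) = (1 + 1 + 3 + 3 + 5 + 4) / 6 = 17/6 = 2.8333
  mean(Y) = (8 + 4 + 2 + 3 + 6 + 9) / 6 = 32/6 = 5.3333
  x̄ = (2.8333, 5.3333),  deviation x̄ - mu_0 = (2.8333, 5.3333) - (4, 6) = (-1.1667, -0.6667).

Step 2 — sample covariance matrix, S[i,j] = (1/(n-1)) · Σ_k (x_{k,i} - mean_i) · (x_{k,j} - mean_j), divisor n-1 = 5:
  S[X,X] = ((-1.8333)·(-1.8333) + (-1.8333)·(-1.8333) + (0.1667)·(0.1667) + (0.1667)·(0.1667) + (2.1667)·(2.1667) + (1.1667)·(1.1667)) / 5 = 12.8333/5 = 2.5667
  S[X,Y] = ((-1.8333)·(2.6667) + (-1.8333)·(-1.3333) + (0.1667)·(-3.3333) + (0.1667)·(-2.3333) + (2.1667)·(0.6667) + (1.1667)·(3.6667)) / 5 = 2.3333/5 = 0.4667
  S[Y,Y] = ((2.6667)·(2.6667) + (-1.3333)·(-1.3333) + (-3.3333)·(-3.3333) + (-2.3333)·(-2.3333) + (0.6667)·(0.6667) + (3.6667)·(3.6667)) / 5 = 39.3333/5 = 7.8667
  S = [[2.5667, 0.4667],
 [0.4667, 7.8667]].

Step 3 — invert S. det(S) = 2.5667·7.8667 - (0.4667)² = 19.9733.
  S^{-1} = (1/det) · [[d, -b], [-b, a]] = [[0.3939, -0.0234],
 [-0.0234, 0.1285]].

Step 4 — quadratic form (x̄ - mu_0)^T · S^{-1} · (x̄ - mu_0):
  S^{-1} · (x̄ - mu_0) = (-0.4439, -0.0584),
  (x̄ - mu_0)^T · [...] = (-1.1667)·(-0.4439) + (-0.6667)·(-0.0584) = 0.5569.

Step 5 — scale by n: T² = 6 · 0.5569 = 3.3411.

T² ≈ 3.3411


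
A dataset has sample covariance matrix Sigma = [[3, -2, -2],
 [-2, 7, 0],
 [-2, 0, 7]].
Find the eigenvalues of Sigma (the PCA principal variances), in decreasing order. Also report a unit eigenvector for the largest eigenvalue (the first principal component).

Step 1 — characteristic polynomial p(λ) = det(λI - Sigma) = λ³ - tr·λ² + c_1·λ - det, where tr = trace, c_1 = sum of the principal 2×2 minors, det = det(Sigma):
  tr = 3 + 7 + 7 = 17,
  c_1 = (3·7 - (-2)²) + (3·7 - (-2)²) + (7·7 - (0)²) = 17 + 17 + 49 = 83,
  det = 3·(7·7 - (0)²) - (-2)·((-2)·7 - (0)·(-2)) + (-2)·((-2)·(0) - 7·(-2)) = 3·(49) - (-2)·(-14) + (-2)·(14) = 91.
  So p(λ) = λ³ - 17λ² + 83λ - 91.
Step 2 — look for an integer root (rational root theorem: any rational root is an integer divisor of 91). Testing λ = 7:
  p(7) = 343 - 833 + 581 - 91 = 0  ✓
  Dividing out (λ - 7): p(λ) = (λ - 7)(λ² - 10λ + 13).
Step 3 — remaining eigenvalues from the quadratic λ² - 10λ + 13 = 0:
  Δ = 10² - 4·13 = 100 - 52 = 48,  λ = (10 ± √48)/2 = (10 ± 6.9282)/2 ≈ 8.4641 or 1.5359.
  Sorted: λ_1 = 8.4641,  λ_2 = 7,  λ_3 = 1.5359  (check: sum = 17 = tr ✓).

Step 4 — unit eigenvector for λ_1 ≈ 8.4641: v spans the null space of (Sigma - λ_1 I), whose rows are
  r_1 = (-5.4641, -2, -2),  r_2 = (-2, -1.4641, 0),  r_3 = (-2, 0, -1.4641).
  v is orthogonal to every row, so take v ∝ r_1 × r_2 = ((-2)·(0) - (-2)·(-1.4641), (-2)·(-2) - (-5.4641)·(0), (-5.4641)·(-1.4641) - (-2)·(-2)) ≈ (-2.9282, 4, 4).
  Rescale (multiply by -1 so the first nonzero entry is positive): u = (2.9282, -4, -4).
  ||u|| = √((2.9282)² + (-4)² + (-4)²) = √(40.5744) ≈ 6.3698,  v_1 = u/||u|| ≈ (0.4597, -0.628, -0.628) (||v_1|| = 1).

λ_1 = 8.4641,  λ_2 = 7,  λ_3 = 1.5359;  v_1 ≈ (0.4597, -0.628, -0.628)


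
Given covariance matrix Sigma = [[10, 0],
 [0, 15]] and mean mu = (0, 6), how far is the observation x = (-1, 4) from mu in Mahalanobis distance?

Step 1 — centre the observation: (x - mu) = (-1, -2).

Step 2 — invert Sigma. det(Sigma) = 10·15 - (0)² = 150.
  Sigma^{-1} = (1/det) · [[d, -b], [-b, a]] = [[0.1, 0],
 [0, 0.0667]].

Step 3 — form the quadratic (x - mu)^T · Sigma^{-1} · (x - mu):
  Sigma^{-1} · (x - mu) = (-0.1, -0.1333).
  (x - mu)^T · [Sigma^{-1} · (x - mu)] = (-1)·(-0.1) + (-2)·(-0.1333) = 0.3667.

Step 4 — take square root: d = √(0.3667) ≈ 0.6055.

d(x, mu) = √(0.3667) ≈ 0.6055


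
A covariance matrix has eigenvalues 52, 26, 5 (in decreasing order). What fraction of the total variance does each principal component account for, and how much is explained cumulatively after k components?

Step 1 — total variance = trace(Sigma) = Σ λ_i = 52 + 26 + 5 = 83.

Step 2 — fraction explained by component i = λ_i / Σ λ:
  PC1: 52/83 = 0.6265
  PC2: 26/83 = 0.3133
  PC3: 5/83 = 0.0602

Step 3 — cumulative fraction after k components = (λ_1 + ... + λ_k) / Σ λ:
  k = 1: 52/83 = 0.6265
  k = 2: (52 + 26)/83 = 78/83 = 0.9398
  k = 3: (52 + 26 + 5)/83 = 83/83 = 1

Summary (fraction, with percent):

explained: PC1 0.6265 (62.65%), PC2 0.3133 (31.33%), PC3 0.0602 (6.02%);  cumulative: 0.6265, 0.9398, 1


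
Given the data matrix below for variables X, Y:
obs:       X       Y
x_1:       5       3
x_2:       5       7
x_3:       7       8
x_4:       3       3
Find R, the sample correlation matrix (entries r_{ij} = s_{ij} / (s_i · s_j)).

Step 1 — column means:
  mean(X) = (5 + 5 + 7 + 3) / 4 = 20/4 = 5
  mean(Y) = (3 + 7 + 8 + 3) / 4 = 21/4 = 5.25

Step 2 — sample variances and covariances s[i,j] = (1/(n-1)) · Σ_k (x_{k,i} - mean_i) · (x_{k,j} - mean_j), with n-1 = 3:
  s[X,X] = ((0)·(0) + (0)·(0) + (2)·(2) + (-2)·(-2)) / 3 = 8/3 = 2.6667
  s[X,Y] = ((0)·(-2.25) + (0)·(1.75) + (2)·(2.75) + (-2)·(-2.25)) / 3 = 10/3 = 3.3333
  s[Y,Y] = ((-2.25)·(-2.25) + (1.75)·(1.75) + (2.75)·(2.75) + (-2.25)·(-2.25)) / 3 = 20.75/3 = 6.9167
  Sample standard deviations s_i = √(s[i,i]):
  s(X) = √(2.6667) = 1.633
  s(Y) = √(6.9167) = 2.63

Step 3 — r_{ij} = s_{ij} / (s_i · s_j):
  r[X,X] = 1 (diagonal).
  r[X,Y] = 3.3333 / (1.633 · 2.63) = 3.3333 / 4.2947 = 0.7762
  r[Y,Y] = 1 (diagonal).

R is symmetric with unit diagonal. Assembling:

R = [[1, 0.7762],
 [0.7762, 1]]


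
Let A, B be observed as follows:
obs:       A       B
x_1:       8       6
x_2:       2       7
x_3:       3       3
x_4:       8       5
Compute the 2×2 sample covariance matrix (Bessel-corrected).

Step 1 — column means:
  mean(A) = (8 + 2 + 3 + 8) / 4 = 21/4 = 5.25
  mean(B) = (6 + 7 + 3 + 5) / 4 = 21/4 = 5.25

Step 2 — sample covariance S[i,j] = (1/(n-1)) · Σ_k (x_{k,i} - mean_i) · (x_{k,j} - mean_j), with n-1 = 3.
  S[A,A] = ((2.75)·(2.75) + (-3.25)·(-3.25) + (-2.25)·(-2.25) + (2.75)·(2.75)) / 3 = 30.75/3 = 10.25
  S[A,B] = ((2.75)·(0.75) + (-3.25)·(1.75) + (-2.25)·(-2.25) + (2.75)·(-0.25)) / 3 = 0.75/3 = 0.25
  S[B,B] = ((0.75)·(0.75) + (1.75)·(1.75) + (-2.25)·(-2.25) + (-0.25)·(-0.25)) / 3 = 8.75/3 = 2.9167

S is symmetric (S[j,i] = S[i,j]). Assembling:

S = [[10.25, 0.25],
 [0.25, 2.9167]]


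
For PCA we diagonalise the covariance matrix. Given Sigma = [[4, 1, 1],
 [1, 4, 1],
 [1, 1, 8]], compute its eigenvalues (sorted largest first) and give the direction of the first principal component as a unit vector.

Step 1 — characteristic polynomial p(λ) = det(λI - Sigma) = λ³ - tr·λ² + c_1·λ - det, where tr = trace, c_1 = sum of the principal 2×2 minors, det = det(Sigma):
  tr = 4 + 4 + 8 = 16,
  c_1 = (4·4 - (1)²) + (4·8 - (1)²) + (4·8 - (1)²) = 15 + 31 + 31 = 77,
  det = 4·(4·8 - (1)²) - (1)·((1)·8 - (1)·(1)) + (1)·((1)·(1) - 4·(1)) = 4·(31) - (1)·(7) + (1)·(-3) = 114.
  So p(λ) = λ³ - 16λ² + 77λ - 114.
Step 2 — look for an integer root (rational root theorem: any rational root is an integer divisor of 114). Testing λ = 3:
  p(3) = 27 - 144 + 231 - 114 = 0  ✓
  Dividing out (λ - 3): p(λ) = (λ - 3)(λ² - 13λ + 38).
Step 3 — remaining eigenvalues from the quadratic λ² - 13λ + 38 = 0:
  Δ = 13² - 4·38 = 169 - 152 = 17,  λ = (13 ± √17)/2 = (13 ± 4.1231)/2 ≈ 8.5616 or 4.4384.
  Sorted: λ_1 = 8.5616,  λ_2 = 4.4384,  λ_3 = 3  (check: sum = 16 = tr ✓).

Step 4 — unit eigenvector for λ_1 ≈ 8.5616: v spans the null space of (Sigma - λ_1 I), whose rows are
  r_1 = (-4.5616, 1, 1),  r_2 = (1, -4.5616, 1),  r_3 = (1, 1, -0.5616).
  v is orthogonal to every row, so take v ∝ r_1 × r_2 = ((1)·(1) - (1)·(-4.5616), (1)·(1) - (-4.5616)·(1), (-4.5616)·(-4.5616) - (1)·(1)) ≈ (5.5616, 5.5616, 19.8078).
  Let u = (5.5616, 5.5616, 19.8078).
  ||u|| = √((5.5616)² + (5.5616)² + (19.8078)²) = √(454.2093) ≈ 21.3122,  v_1 = u/||u|| ≈ (0.261, 0.261, 0.9294) (||v_1|| = 1).

λ_1 = 8.5616,  λ_2 = 4.4384,  λ_3 = 3;  v_1 ≈ (0.261, 0.261, 0.9294)


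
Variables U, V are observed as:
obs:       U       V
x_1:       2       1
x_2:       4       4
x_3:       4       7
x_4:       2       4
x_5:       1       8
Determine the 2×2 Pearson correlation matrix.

Step 1 — column means:
  mean(U) = (2 + 4 + 4 + 2 + 1) / 5 = 13/5 = 2.6
  mean(V) = (1 + 4 + 7 + 4 + 8) / 5 = 24/5 = 4.8

Step 2 — sample variances and covariances s[i,j] = (1/(n-1)) · Σ_k (x_{k,i} - mean_i) · (x_{k,j} - mean_j), with n-1 = 4:
  s[U,U] = ((-0.6)·(-0.6) + (1.4)·(1.4) + (1.4)·(1.4) + (-0.6)·(-0.6) + (-1.6)·(-1.6)) / 4 = 7.2/4 = 1.8
  s[U,V] = ((-0.6)·(-3.8) + (1.4)·(-0.8) + (1.4)·(2.2) + (-0.6)·(-0.8) + (-1.6)·(3.2)) / 4 = -0.4/4 = -0.1
  s[V,V] = ((-3.8)·(-3.8) + (-0.8)·(-0.8) + (2.2)·(2.2) + (-0.8)·(-0.8) + (3.2)·(3.2)) / 4 = 30.8/4 = 7.7
  Sample standard deviations s_i = √(s[i,i]):
  s(U) = √(1.8) = 1.3416
  s(V) = √(7.7) = 2.7749

Step 3 — r_{ij} = s_{ij} / (s_i · s_j):
  r[U,U] = 1 (diagonal).
  r[U,V] = -0.1 / (1.3416 · 2.7749) = -0.1 / 3.7229 = -0.0269
  r[V,V] = 1 (diagonal).

R is symmetric with unit diagonal. Assembling:

R = [[1, -0.0269],
 [-0.0269, 1]]


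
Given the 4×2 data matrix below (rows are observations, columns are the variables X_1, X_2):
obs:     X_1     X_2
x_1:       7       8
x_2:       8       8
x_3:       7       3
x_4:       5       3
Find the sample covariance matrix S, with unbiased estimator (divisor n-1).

Step 1 — column means:
  mean(X_1) = (7 + 8 + 7 + 5) / 4 = 27/4 = 6.75
  mean(X_2) = (8 + 8 + 3 + 3) / 4 = 22/4 = 5.5

Step 2 — sample covariance S[i,j] = (1/(n-1)) · Σ_k (x_{k,i} - mean_i) · (x_{k,j} - mean_j), with n-1 = 3.
  S[X_1,X_1] = ((0.25)·(0.25) + (1.25)·(1.25) + (0.25)·(0.25) + (-1.75)·(-1.75)) / 3 = 4.75/3 = 1.5833
  S[X_1,X_2] = ((0.25)·(2.5) + (1.25)·(2.5) + (0.25)·(-2.5) + (-1.75)·(-2.5)) / 3 = 7.5/3 = 2.5
  S[X_2,X_2] = ((2.5)·(2.5) + (2.5)·(2.5) + (-2.5)·(-2.5) + (-2.5)·(-2.5)) / 3 = 25/3 = 8.3333

S is symmetric (S[j,i] = S[i,j]). Assembling:

S = [[1.5833, 2.5],
 [2.5, 8.3333]]


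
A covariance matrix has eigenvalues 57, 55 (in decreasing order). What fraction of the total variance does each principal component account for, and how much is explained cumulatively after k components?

Step 1 — total variance = trace(Sigma) = Σ λ_i = 57 + 55 = 112.

Step 2 — fraction explained by component i = λ_i / Σ λ:
  PC1: 57/112 = 0.5089
  PC2: 55/112 = 0.4911

Step 3 — cumulative fraction after k components = (λ_1 + ... + λ_k) / Σ λ:
  k = 1: 57/112 = 0.5089
  k = 2: (57 + 55)/112 = 112/112 = 1

Summary (fraction, with percent):

explained: PC1 0.5089 (50.89%), PC2 0.4911 (49.11%);  cumulative: 0.5089, 1


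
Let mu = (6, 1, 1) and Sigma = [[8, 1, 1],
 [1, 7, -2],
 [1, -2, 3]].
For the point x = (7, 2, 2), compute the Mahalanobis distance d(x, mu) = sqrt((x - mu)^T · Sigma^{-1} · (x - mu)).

Step 1 — centre the observation: (x - mu) = (1, 1, 1).

Step 2 — invert Sigma (cofactor / det for 3×3, or solve directly):
  Sigma^{-1} = [[0.1393, -0.041, -0.0738],
 [-0.041, 0.1885, 0.1393],
 [-0.0738, 0.1393, 0.4508]].

Step 3 — form the quadratic (x - mu)^T · Sigma^{-1} · (x - mu):
  Sigma^{-1} · (x - mu) = (0.0246, 0.2869, 0.5164).
  (x - mu)^T · [Sigma^{-1} · (x - mu)] = (1)·(0.0246) + (1)·(0.2869) + (1)·(0.5164) = 0.8279.

Step 4 — take square root: d = √(0.8279) ≈ 0.9099.

d(x, mu) = √(0.8279) ≈ 0.9099


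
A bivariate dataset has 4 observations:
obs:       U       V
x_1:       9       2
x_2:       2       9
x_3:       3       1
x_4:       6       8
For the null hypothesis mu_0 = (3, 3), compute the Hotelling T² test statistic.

Step 1 — sample mean vector:
  mean(U) = (9 + 2 + 3 + 6) / 4 = 20/4 = 5
  mean(V) = (2 + 9 + 1 + 8) / 4 = 20/4 = 5
  x̄ = (5, 5),  deviation x̄ - mu_0 = (5, 5) - (3, 3) = (2, 2).

Step 2 — sample covariance matrix, S[i,j] = (1/(n-1)) · Σ_k (x_{k,i} - mean_i) · (x_{k,j} - mean_j), divisor n-1 = 3:
  S[U,U] = ((4)·(4) + (-3)·(-3) + (-2)·(-2) + (1)·(1)) / 3 = 30/3 = 10
  S[U,V] = ((4)·(-3) + (-3)·(4) + (-2)·(-4) + (1)·(3)) / 3 = -13/3 = -4.3333
  S[V,V] = ((-3)·(-3) + (4)·(4) + (-4)·(-4) + (3)·(3)) / 3 = 50/3 = 16.6667
  S = [[10, -4.3333],
 [-4.3333, 16.6667]].

Step 3 — invert S. det(S) = 10·16.6667 - (-4.3333)² = 147.8889.
  S^{-1} = (1/det) · [[d, -b], [-b, a]] = [[0.1127, 0.0293],
 [0.0293, 0.0676]].

Step 4 — quadratic form (x̄ - mu_0)^T · S^{-1} · (x̄ - mu_0):
  S^{-1} · (x̄ - mu_0) = (0.284, 0.1938),
  (x̄ - mu_0)^T · [...] = (2)·(0.284) + (2)·(0.1938) = 0.9557.

Step 5 — scale by n: T² = 4 · 0.9557 = 3.8227.

T² ≈ 3.8227


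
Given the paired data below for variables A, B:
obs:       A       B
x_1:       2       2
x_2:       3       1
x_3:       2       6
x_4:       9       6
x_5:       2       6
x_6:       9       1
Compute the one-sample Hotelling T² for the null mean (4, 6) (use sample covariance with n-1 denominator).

Step 1 — sample mean vector:
  mean(A) = (2 + 3 + 2 + 9 + 2 + 9) / 6 = 27/6 = 4.5
  mean(B) = (2 + 1 + 6 + 6 + 6 + 1) / 6 = 22/6 = 3.6667
  x̄ = (4.5, 3.6667),  deviation x̄ - mu_0 = (4.5, 3.6667) - (4, 6) = (0.5, -2.3333).

Step 2 — sample covariance matrix, S[i,j] = (1/(n-1)) · Σ_k (x_{k,i} - mean_i) · (x_{k,j} - mean_j), divisor n-1 = 5:
  S[A,A] = ((-2.5)·(-2.5) + (-1.5)·(-1.5) + (-2.5)·(-2.5) + (4.5)·(4.5) + (-2.5)·(-2.5) + (4.5)·(4.5)) / 5 = 61.5/5 = 12.3
  S[A,B] = ((-2.5)·(-1.6667) + (-1.5)·(-2.6667) + (-2.5)·(2.3333) + (4.5)·(2.3333) + (-2.5)·(2.3333) + (4.5)·(-2.6667)) / 5 = -5/5 = -1
  S[B,B] = ((-1.6667)·(-1.6667) + (-2.6667)·(-2.6667) + (2.3333)·(2.3333) + (2.3333)·(2.3333) + (2.3333)·(2.3333) + (-2.6667)·(-2.6667)) / 5 = 33.3333/5 = 6.6667
  S = [[12.3, -1],
 [-1, 6.6667]].

Step 3 — invert S. det(S) = 12.3·6.6667 - (-1)² = 81.
  S^{-1} = (1/det) · [[d, -b], [-b, a]] = [[0.0823, 0.0123],
 [0.0123, 0.1519]].

Step 4 — quadratic form (x̄ - mu_0)^T · S^{-1} · (x̄ - mu_0):
  S^{-1} · (x̄ - mu_0) = (0.0123, -0.3481),
  (x̄ - mu_0)^T · [...] = (0.5)·(0.0123) + (-2.3333)·(-0.3481) = 0.8185.

Step 5 — scale by n: T² = 6 · 0.8185 = 4.9111.

T² ≈ 4.9111


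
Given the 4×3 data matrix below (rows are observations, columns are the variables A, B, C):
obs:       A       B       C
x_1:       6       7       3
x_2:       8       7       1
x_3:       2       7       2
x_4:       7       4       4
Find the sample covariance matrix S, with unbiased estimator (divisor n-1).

Step 1 — column means:
  mean(A) = (6 + 8 + 2 + 7) / 4 = 23/4 = 5.75
  mean(B) = (7 + 7 + 7 + 4) / 4 = 25/4 = 6.25
  mean(C) = (3 + 1 + 2 + 4) / 4 = 10/4 = 2.5

Step 2 — sample covariance S[i,j] = (1/(n-1)) · Σ_k (x_{k,i} - mean_i) · (x_{k,j} - mean_j), with n-1 = 3.
  S[A,A] = ((0.25)·(0.25) + (2.25)·(2.25) + (-3.75)·(-3.75) + (1.25)·(1.25)) / 3 = 20.75/3 = 6.9167
  S[A,B] = ((0.25)·(0.75) + (2.25)·(0.75) + (-3.75)·(0.75) + (1.25)·(-2.25)) / 3 = -3.75/3 = -1.25
  S[A,C] = ((0.25)·(0.5) + (2.25)·(-1.5) + (-3.75)·(-0.5) + (1.25)·(1.5)) / 3 = 0.5/3 = 0.1667
  S[B,B] = ((0.75)·(0.75) + (0.75)·(0.75) + (0.75)·(0.75) + (-2.25)·(-2.25)) / 3 = 6.75/3 = 2.25
  S[B,C] = ((0.75)·(0.5) + (0.75)·(-1.5) + (0.75)·(-0.5) + (-2.25)·(1.5)) / 3 = -4.5/3 = -1.5
  S[C,C] = ((0.5)·(0.5) + (-1.5)·(-1.5) + (-0.5)·(-0.5) + (1.5)·(1.5)) / 3 = 5/3 = 1.6667

S is symmetric (S[j,i] = S[i,j]). Assembling:

S = [[6.9167, -1.25, 0.1667],
 [-1.25, 2.25, -1.5],
 [0.1667, -1.5, 1.6667]]


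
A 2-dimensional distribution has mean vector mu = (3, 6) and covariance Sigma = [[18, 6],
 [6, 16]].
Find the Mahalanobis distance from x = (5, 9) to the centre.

Step 1 — centre the observation: (x - mu) = (2, 3).

Step 2 — invert Sigma. det(Sigma) = 18·16 - (6)² = 252.
  Sigma^{-1} = (1/det) · [[d, -b], [-b, a]] = [[0.0635, -0.0238],
 [-0.0238, 0.0714]].

Step 3 — form the quadratic (x - mu)^T · Sigma^{-1} · (x - mu):
  Sigma^{-1} · (x - mu) = (0.0556, 0.1667).
  (x - mu)^T · [Sigma^{-1} · (x - mu)] = (2)·(0.0556) + (3)·(0.1667) = 0.6111.

Step 4 — take square root: d = √(0.6111) ≈ 0.7817.

d(x, mu) = √(0.6111) ≈ 0.7817


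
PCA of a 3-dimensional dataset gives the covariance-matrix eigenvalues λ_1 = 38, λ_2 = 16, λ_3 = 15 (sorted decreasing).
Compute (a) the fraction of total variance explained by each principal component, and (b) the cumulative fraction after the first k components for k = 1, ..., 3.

Step 1 — total variance = trace(Sigma) = Σ λ_i = 38 + 16 + 15 = 69.

Step 2 — fraction explained by component i = λ_i / Σ λ:
  PC1: 38/69 = 0.5507
  PC2: 16/69 = 0.2319
  PC3: 15/69 = 0.2174

Step 3 — cumulative fraction after k components = (λ_1 + ... + λ_k) / Σ λ:
  k = 1: 38/69 = 0.5507
  k = 2: (38 + 16)/69 = 54/69 = 0.7826
  k = 3: (38 + 16 + 15)/69 = 69/69 = 1

Summary (fraction, with percent):

explained: PC1 0.5507 (55.07%), PC2 0.2319 (23.19%), PC3 0.2174 (21.74%);  cumulative: 0.5507, 0.7826, 1


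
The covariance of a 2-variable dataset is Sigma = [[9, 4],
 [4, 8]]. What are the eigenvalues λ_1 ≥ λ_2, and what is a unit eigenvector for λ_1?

Step 1 — characteristic polynomial of 2×2 Sigma:
  det(Sigma - λI) = λ² - trace · λ + det = 0.
  trace = 9 + 8 = 17, det = 9·8 - (4)² = 56.
Step 2 — discriminant:
  Δ = trace² - 4·det = 289 - 224 = 65.
Step 3 — eigenvalues:
  λ = (trace ± √Δ)/2 = (17 ± 8.0623)/2,
  λ_1 = 12.5311,  λ_2 = 4.4689.

Step 4 — unit eigenvector for λ_1: solve (Sigma - λ_1 I)v = 0. First row:
  (9 - 12.5311)·v_x + (4)·v_y = 0, i.e. (-3.5311)·v_x + (4)·v_y = 0,
  so v ∝ (b, λ_1 - a) = (4, 3.5311) = u.
  ||u|| = √((4)² + (3.5311)²) = √(28.4689) ≈ 5.3356,
  v_1 = u/||u|| ≈ (0.7497, 0.6618) (||v_1|| = 1).

λ_1 = 12.5311,  λ_2 = 4.4689;  v_1 ≈ (0.7497, 0.6618)


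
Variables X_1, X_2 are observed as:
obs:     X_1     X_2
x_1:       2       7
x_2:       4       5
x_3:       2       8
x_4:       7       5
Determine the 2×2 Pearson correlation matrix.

Step 1 — column means:
  mean(X_1) = (2 + 4 + 2 + 7) / 4 = 15/4 = 3.75
  mean(X_2) = (7 + 5 + 8 + 5) / 4 = 25/4 = 6.25

Step 2 — sample variances and covariances s[i,j] = (1/(n-1)) · Σ_k (x_{k,i} - mean_i) · (x_{k,j} - mean_j), with n-1 = 3:
  s[X_1,X_1] = ((-1.75)·(-1.75) + (0.25)·(0.25) + (-1.75)·(-1.75) + (3.25)·(3.25)) / 3 = 16.75/3 = 5.5833
  s[X_1,X_2] = ((-1.75)·(0.75) + (0.25)·(-1.25) + (-1.75)·(1.75) + (3.25)·(-1.25)) / 3 = -8.75/3 = -2.9167
  s[X_2,X_2] = ((0.75)·(0.75) + (-1.25)·(-1.25) + (1.75)·(1.75) + (-1.25)·(-1.25)) / 3 = 6.75/3 = 2.25
  Sample standard deviations s_i = √(s[i,i]):
  s(X_1) = √(5.5833) = 2.3629
  s(X_2) = √(2.25) = 1.5

Step 3 — r_{ij} = s_{ij} / (s_i · s_j):
  r[X_1,X_1] = 1 (diagonal).
  r[X_1,X_2] = -2.9167 / (2.3629 · 1.5) = -2.9167 / 3.5444 = -0.8229
  r[X_2,X_2] = 1 (diagonal).

R is symmetric with unit diagonal. Assembling:

R = [[1, -0.8229],
 [-0.8229, 1]]


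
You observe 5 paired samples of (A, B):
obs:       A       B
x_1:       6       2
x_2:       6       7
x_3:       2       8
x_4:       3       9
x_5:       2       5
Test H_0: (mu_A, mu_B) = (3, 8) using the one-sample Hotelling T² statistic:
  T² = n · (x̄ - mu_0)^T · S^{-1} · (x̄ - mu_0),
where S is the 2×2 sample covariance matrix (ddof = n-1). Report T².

Step 1 — sample mean vector:
  mean(A) = (6 + 6 + 2 + 3 + 2) / 5 = 19/5 = 3.8
  mean(B) = (2 + 7 + 8 + 9 + 5) / 5 = 31/5 = 6.2
  x̄ = (3.8, 6.2),  deviation x̄ - mu_0 = (3.8, 6.2) - (3, 8) = (0.8, -1.8).

Step 2 — sample covariance matrix, S[i,j] = (1/(n-1)) · Σ_k (x_{k,i} - mean_i) · (x_{k,j} - mean_j), divisor n-1 = 4:
  S[A,A] = ((2.2)·(2.2) + (2.2)·(2.2) + (-1.8)·(-1.8) + (-0.8)·(-0.8) + (-1.8)·(-1.8)) / 4 = 16.8/4 = 4.2
  S[A,B] = ((2.2)·(-4.2) + (2.2)·(0.8) + (-1.8)·(1.8) + (-0.8)·(2.8) + (-1.8)·(-1.2)) / 4 = -10.8/4 = -2.7
  S[B,B] = ((-4.2)·(-4.2) + (0.8)·(0.8) + (1.8)·(1.8) + (2.8)·(2.8) + (-1.2)·(-1.2)) / 4 = 30.8/4 = 7.7
  S = [[4.2, -2.7],
 [-2.7, 7.7]].

Step 3 — invert S. det(S) = 4.2·7.7 - (-2.7)² = 25.05.
  S^{-1} = (1/det) · [[d, -b], [-b, a]] = [[0.3074, 0.1078],
 [0.1078, 0.1677]].

Step 4 — quadratic form (x̄ - mu_0)^T · S^{-1} · (x̄ - mu_0):
  S^{-1} · (x̄ - mu_0) = (0.0519, -0.2156),
  (x̄ - mu_0)^T · [...] = (0.8)·(0.0519) + (-1.8)·(-0.2156) = 0.4295.

Step 5 — scale by n: T² = 5 · 0.4295 = 2.1477.

T² ≈ 2.1477


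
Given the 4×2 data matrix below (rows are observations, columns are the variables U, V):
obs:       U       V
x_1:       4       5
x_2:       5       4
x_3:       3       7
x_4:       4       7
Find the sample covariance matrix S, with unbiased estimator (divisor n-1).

Step 1 — column means:
  mean(U) = (4 + 5 + 3 + 4) / 4 = 16/4 = 4
  mean(V) = (5 + 4 + 7 + 7) / 4 = 23/4 = 5.75

Step 2 — sample covariance S[i,j] = (1/(n-1)) · Σ_k (x_{k,i} - mean_i) · (x_{k,j} - mean_j), with n-1 = 3.
  S[U,U] = ((0)·(0) + (1)·(1) + (-1)·(-1) + (0)·(0)) / 3 = 2/3 = 0.6667
  S[U,V] = ((0)·(-0.75) + (1)·(-1.75) + (-1)·(1.25) + (0)·(1.25)) / 3 = -3/3 = -1
  S[V,V] = ((-0.75)·(-0.75) + (-1.75)·(-1.75) + (1.25)·(1.25) + (1.25)·(1.25)) / 3 = 6.75/3 = 2.25

S is symmetric (S[j,i] = S[i,j]). Assembling:

S = [[0.6667, -1],
 [-1, 2.25]]


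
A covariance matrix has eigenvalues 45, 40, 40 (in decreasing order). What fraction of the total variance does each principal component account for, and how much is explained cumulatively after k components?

Step 1 — total variance = trace(Sigma) = Σ λ_i = 45 + 40 + 40 = 125.

Step 2 — fraction explained by component i = λ_i / Σ λ:
  PC1: 45/125 = 0.36
  PC2: 40/125 = 0.32
  PC3: 40/125 = 0.32

Step 3 — cumulative fraction after k components = (λ_1 + ... + λ_k) / Σ λ:
  k = 1: 45/125 = 0.36
  k = 2: (45 + 40)/125 = 85/125 = 0.68
  k = 3: (45 + 40 + 40)/125 = 125/125 = 1

Summary (fraction, with percent):

explained: PC1 0.36 (36%), PC2 0.32 (32%), PC3 0.32 (32%);  cumulative: 0.36, 0.68, 1


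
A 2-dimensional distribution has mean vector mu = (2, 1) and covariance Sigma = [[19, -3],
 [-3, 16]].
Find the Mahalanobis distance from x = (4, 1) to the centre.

Step 1 — centre the observation: (x - mu) = (2, 0).

Step 2 — invert Sigma. det(Sigma) = 19·16 - (-3)² = 295.
  Sigma^{-1} = (1/det) · [[d, -b], [-b, a]] = [[0.0542, 0.0102],
 [0.0102, 0.0644]].

Step 3 — form the quadratic (x - mu)^T · Sigma^{-1} · (x - mu):
  Sigma^{-1} · (x - mu) = (0.1085, 0.0203).
  (x - mu)^T · [Sigma^{-1} · (x - mu)] = (2)·(0.1085) + (0)·(0.0203) = 0.2169.

Step 4 — take square root: d = √(0.2169) ≈ 0.4658.

d(x, mu) = √(0.2169) ≈ 0.4658


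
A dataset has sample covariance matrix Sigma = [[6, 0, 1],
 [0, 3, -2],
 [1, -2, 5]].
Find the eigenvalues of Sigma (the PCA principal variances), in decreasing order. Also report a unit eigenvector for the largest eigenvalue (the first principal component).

Step 1 — characteristic polynomial p(λ) = det(λI - Sigma) = λ³ - tr·λ² + c_1·λ - det, where tr = trace, c_1 = sum of the principal 2×2 minors, det = det(Sigma):
  tr = 6 + 3 + 5 = 14,
  c_1 = (6·3 - (0)²) + (6·5 - (1)²) + (3·5 - (-2)²) = 18 + 29 + 11 = 58,
  det = 6·(3·5 - (-2)²) - (0)·((0)·5 - (-2)·(1)) + (1)·((0)·(-2) - 3·(1)) = 6·(11) - (0)·(2) + (1)·(-3) = 63.
  So p(λ) = λ³ - 14λ² + 58λ - 63.
Step 2 — look for an integer root (rational root theorem: any rational root is an integer divisor of 63). Testing λ = 7:
  p(7) = 343 - 686 + 406 - 63 = 0  ✓
  Dividing out (λ - 7): p(λ) = (λ - 7)(λ² - 7λ + 9).
Step 3 — remaining eigenvalues from the quadratic λ² - 7λ + 9 = 0:
  Δ = 7² - 4·9 = 49 - 36 = 13,  λ = (7 ± √13)/2 = (7 ± 3.6056)/2 ≈ 5.3028 or 1.6972.
  Sorted: λ_1 = 7,  λ_2 = 5.3028,  λ_3 = 1.6972  (check: sum = 14 = tr ✓).

Step 4 — unit eigenvector for λ_1 = 7: v spans the null space of (Sigma - λ_1 I), whose rows are
  r_1 = (-1, 0, 1),  r_2 = (0, -4, -2),  r_3 = (1, -2, -2).
  v is orthogonal to every row, so take v ∝ r_1 × r_2 = ((0)·(-2) - (1)·(-4), (1)·(0) - (-1)·(-2), (-1)·(-4) - (0)·(0)) = (4, -2, 4).
  Rescale (divide by 2): u = (2, -1, 2).
  ||u|| = √((2)² + (-1)² + (2)²) = √(9) = 3,  v_1 = u/||u|| ≈ (0.6667, -0.3333, 0.6667) (||v_1|| = 1).

λ_1 = 7,  λ_2 = 5.3028,  λ_3 = 1.6972;  v_1 ≈ (0.6667, -0.3333, 0.6667)
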